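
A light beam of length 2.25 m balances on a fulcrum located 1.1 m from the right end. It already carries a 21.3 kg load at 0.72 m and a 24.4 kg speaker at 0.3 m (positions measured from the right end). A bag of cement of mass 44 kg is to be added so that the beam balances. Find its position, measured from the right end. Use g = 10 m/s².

x ≈ 1.73 m from the right end

Sum moments about the fulcrum (at 1.1 m from the right end) (the support reaction has zero arm there).
Load: 21.3 × 10 = 213 N down at 0.72 m → arm 0.38 m, τ = 213 × 0.38 = 80.94 N·m clockwise.
Speaker: 24.4 × 10 = 244 N down at 0.3 m → arm 0.8 m, τ = 244 × 0.8 = 195.2 N·m clockwise.
Net moment of existing loads = 276.1 N·m clockwise.
The bag of cement weighs 44 × 10 = 440 N and must supply an equal counterclockwise moment, so its lever arm about the fulcrum is 276.1 / 440 = 0.628 m.
That puts it at 1.1 + 0.628 = 1.73 m from the right end.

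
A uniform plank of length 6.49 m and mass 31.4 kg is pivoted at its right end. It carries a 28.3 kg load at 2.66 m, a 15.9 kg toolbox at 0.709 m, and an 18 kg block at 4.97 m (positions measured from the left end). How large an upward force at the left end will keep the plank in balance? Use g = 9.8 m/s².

Taking torques about the right end:
Beam weight: 31.4 × 9.8 = 307.7 N down at 3.245 m → arm 3.245 m, τ = 307.7 × 3.245 = 998.5 N·m counterclockwise.
Load: 28.3 × 9.8 = 277.3 N down at 2.66 m → arm 3.83 m, τ = 277.3 × 3.83 = 1062 N·m counterclockwise.
Toolbox: 15.9 × 9.8 = 155.8 N down at 0.709 m → arm 5.781 m, τ = 155.8 × 5.781 = 900.7 N·m counterclockwise.
Block: 18 × 9.8 = 176.4 N down at 4.97 m → arm 1.52 m, τ = 176.4 × 1.52 = 268.1 N·m counterclockwise.
Net moment of the loads = 3229 N·m counterclockwise.
The upward force F acts at the left end, arm 6.49 m, giving F × 6.49 clockwise.
For rotational equilibrium, F × 6.49 = 3229, so F = 3229 / 6.49 = 498 N.

F ≈ 498 N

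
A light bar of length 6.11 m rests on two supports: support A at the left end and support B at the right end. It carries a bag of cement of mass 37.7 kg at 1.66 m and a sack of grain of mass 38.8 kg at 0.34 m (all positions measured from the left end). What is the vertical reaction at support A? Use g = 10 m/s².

R_A ≈ 641 N

Taking torques about support B:
Bag of cement: 37.7 × 10 = 377 N down at 1.66 m → arm 4.45 m, τ = 377 × 4.45 = 1678 N·m counterclockwise.
Sack of grain: 38.8 × 10 = 388 N down at 0.34 m → arm 5.77 m, τ = 388 × 5.77 = 2239 N·m counterclockwise.
Net load moment about support B = 3917 N·m counterclockwise.
Reaction R at support A is upward at 0 m, arm 6.11 m → moment R × 6.11 clockwise.
Στ = 0 ⇒ R × 6.11 = 3917 ⇒ R = 641 N.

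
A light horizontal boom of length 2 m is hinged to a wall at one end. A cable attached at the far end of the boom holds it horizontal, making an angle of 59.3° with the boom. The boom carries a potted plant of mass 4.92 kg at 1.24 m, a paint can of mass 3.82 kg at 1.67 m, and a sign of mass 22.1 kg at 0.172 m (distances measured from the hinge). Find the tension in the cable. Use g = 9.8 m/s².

T ≈ 92.8 N

Sum moments about the hinge (the unknown hinge reaction has zero arm there).
Potted plant: 4.92 × 9.8 = 48.22 N down at 1.24 m → arm 1.24 m, τ = 48.22 × 1.24 = 59.79 N·m clockwise.
Paint can: 3.82 × 9.8 = 37.44 N down at 1.67 m → arm 1.67 m, τ = 37.44 × 1.67 = 62.52 N·m clockwise.
Sign: 22.1 × 9.8 = 216.6 N down at 0.172 m → arm 0.172 m, τ = 216.6 × 0.172 = 37.26 N·m clockwise.
Total clockwise load moment = 159.6 N·m.
The cable tension T acts at 2 m; only its component perpendicular to the boom, T sinθ, produces torque. sin 59.3° = 0.8599.
Στ = 0 ⇒ T × 2 × 0.8599 = 159.6 ⇒ T = 159.6 / 1.72 = 92.8 N.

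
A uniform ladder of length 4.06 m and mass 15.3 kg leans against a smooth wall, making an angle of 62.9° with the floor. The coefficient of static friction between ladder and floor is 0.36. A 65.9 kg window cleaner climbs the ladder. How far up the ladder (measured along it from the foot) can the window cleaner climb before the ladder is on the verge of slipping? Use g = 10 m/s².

d ≈ 3.05 m

Sum moments about the foot of the ladder (the floor normal and friction both act there and drop out).
Ladder weight 15.3×10 = 153 N acts at 2.03 m along the ladder; its horizontal arm is 2.03·cos62.9° = 0.9248 m → τ = 141.5 N·m clockwise.
Window cleaner weight 65.9×10 = 659 N at distance d → arm d·cos62.9° → τ = 659·d·0.4555 clockwise.
Wall normal N at the top has arm L sinθ = 3.614 m counterclockwise, so Στ = 0 gives N·3.614 = 141.5 + 300.2·d.
ΣFy = 0 ⇒ N_floor = 812 N, so the maximum friction is μ_s·N_floor = 0.36×812 = 292.3 N. ΣFx = 0 ⇒ N_wall = f, so at the slipping point N = 292.3 N.
Substituting: 292.3×3.614 = 141.5 + 300.2·d ⇒ d = (1056 − 141.5) / 300.2 = 3.05 m.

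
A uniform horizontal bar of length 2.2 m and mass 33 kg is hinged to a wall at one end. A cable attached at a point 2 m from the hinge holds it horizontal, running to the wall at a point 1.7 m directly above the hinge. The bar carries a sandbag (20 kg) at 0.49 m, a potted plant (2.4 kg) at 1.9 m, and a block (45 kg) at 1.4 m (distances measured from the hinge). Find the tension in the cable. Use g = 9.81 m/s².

Choose the hinge as the axis so the unknown hinge reaction has zero arm there.
Beam weight: 33 × 9.81 = 323.7 N down at 1.1 m → arm 1.1 m, τ = 323.7 × 1.1 = 356.1 N·m clockwise.
Sandbag: 20 × 9.81 = 196.2 N down at 0.49 m → arm 0.49 m, τ = 196.2 × 0.49 = 96.14 N·m clockwise.
Potted plant: 2.4 × 9.81 = 23.54 N down at 1.9 m → arm 1.9 m, τ = 23.54 × 1.9 = 44.73 N·m clockwise.
Block: 45 × 9.81 = 441.5 N down at 1.4 m → arm 1.4 m, τ = 441.5 × 1.4 = 618.1 N·m clockwise.
Total clockwise load moment = 1115 N·m.
The cable tension T acts at 2 m; only its component perpendicular to the bar, T sinθ, produces torque. sinθ = h/√(h²+d²) = 1.7/√(1.7²+2²) = 0.6476.
Στ = 0 ⇒ T × 2 × 0.6476 = 1115 ⇒ T = 1115 / 1.295 = 861 N.

T ≈ 861 N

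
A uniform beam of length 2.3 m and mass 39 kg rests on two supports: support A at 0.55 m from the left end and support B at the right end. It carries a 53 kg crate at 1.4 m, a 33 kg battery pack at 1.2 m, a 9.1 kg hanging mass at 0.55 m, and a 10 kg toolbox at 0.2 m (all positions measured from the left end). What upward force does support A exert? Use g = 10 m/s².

R_A ≈ 947 N

About support B:
Beam weight: 39 × 10 = 390 N down at 1.15 m → arm 1.15 m, τ = 390 × 1.15 = 448.5 N·m counterclockwise.
Crate: 53 × 10 = 530 N down at 1.4 m → arm 0.9 m, τ = 530 × 0.9 = 477 N·m counterclockwise.
Battery pack: 33 × 10 = 330 N down at 1.2 m → arm 1.1 m, τ = 330 × 1.1 = 363 N·m counterclockwise.
Hanging mass: 9.1 × 10 = 91 N down at 0.55 m → arm 1.75 m, τ = 91 × 1.75 = 159.2 N·m counterclockwise.
Toolbox: 10 × 10 = 100 N down at 0.2 m → arm 2.1 m, τ = 100 × 2.1 = 210 N·m counterclockwise.
Net load moment about support B = 1658 N·m counterclockwise.
Reaction R at support A is upward at 0.55 m, arm 1.75 m → moment R × 1.75 clockwise.
Setting net torque to zero: R × 1.75 = 1658 → R = 947 N.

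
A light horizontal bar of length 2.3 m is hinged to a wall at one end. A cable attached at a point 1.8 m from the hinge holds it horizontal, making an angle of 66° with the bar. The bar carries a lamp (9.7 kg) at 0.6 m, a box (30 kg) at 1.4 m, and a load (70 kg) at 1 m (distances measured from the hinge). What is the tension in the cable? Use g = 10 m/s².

Take moments about the hinge.
Lamp: 9.7 × 10 = 97 N down at 0.6 m → arm 0.6 m, τ = 97 × 0.6 = 58.2 N·m clockwise.
Box: 30 × 10 = 300 N down at 1.4 m → arm 1.4 m, τ = 300 × 1.4 = 420 N·m clockwise.
Load: 70 × 10 = 700 N down at 1 m → arm 1 m, τ = 700 × 1 = 700 N·m clockwise.
Total clockwise load moment = 1178 N·m.
The cable tension T acts at 1.8 m; only its component perpendicular to the bar, T sinθ, produces torque. sin 66° = 0.9135.
Setting net torque to zero: T × 1.8 × 0.9135 = 1178 → T = 1178 / 1.644 = 717 N.

T ≈ 717 N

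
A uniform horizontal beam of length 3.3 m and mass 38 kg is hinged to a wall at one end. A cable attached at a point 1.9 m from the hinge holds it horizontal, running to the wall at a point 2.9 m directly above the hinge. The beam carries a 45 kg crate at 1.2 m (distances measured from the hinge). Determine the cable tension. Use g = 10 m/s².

Choose the hinge as the axis so the unknown hinge reaction has zero arm there.
Beam weight: 38 × 10 = 380 N down at 1.65 m → arm 1.65 m, τ = 380 × 1.65 = 627 N·m clockwise.
Crate: 45 × 10 = 450 N down at 1.2 m → arm 1.2 m, τ = 450 × 1.2 = 540 N·m clockwise.
Total clockwise load moment = 1167 N·m.
The cable tension T acts at 1.9 m; only its component perpendicular to the beam, T sinθ, produces torque. sinθ = h/√(h²+d²) = 2.9/√(2.9²+1.9²) = 0.8365.
Balancing moments: T × 1.9 × 0.8365 = 1167, giving T = 1167 / 1.589 = 734 N.

T ≈ 734 N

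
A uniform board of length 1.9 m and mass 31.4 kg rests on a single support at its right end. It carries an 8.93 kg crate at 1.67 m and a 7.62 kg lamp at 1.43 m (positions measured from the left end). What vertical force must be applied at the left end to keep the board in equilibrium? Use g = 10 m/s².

Take moments about the right end.
Beam weight: 31.4 × 10 = 314 N down at 0.95 m → arm 0.95 m, τ = 314 × 0.95 = 298.3 N·m counterclockwise.
Crate: 8.93 × 10 = 89.3 N down at 1.67 m → arm 0.23 m, τ = 89.3 × 0.23 = 20.54 N·m counterclockwise.
Lamp: 7.62 × 10 = 76.2 N down at 1.43 m → arm 0.47 m, τ = 76.2 × 0.47 = 35.81 N·m counterclockwise.
Net moment of the loads = 354.7 N·m counterclockwise.
The upward force F acts at the left end, arm 1.9 m, giving F × 1.9 clockwise.
Balancing moments: F × 1.9 = 354.7, giving F = 354.7 / 1.9 = 187 N.

F ≈ 187 N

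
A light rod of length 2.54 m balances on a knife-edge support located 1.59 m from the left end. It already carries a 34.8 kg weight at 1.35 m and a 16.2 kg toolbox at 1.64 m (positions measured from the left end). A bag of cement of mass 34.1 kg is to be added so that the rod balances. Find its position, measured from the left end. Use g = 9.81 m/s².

Taking torques about the knife-edge support (at 1.59 m from the left end):
Weight: 34.8 × 9.81 = 341.4 N down at 1.35 m → arm 0.24 m, τ = 341.4 × 0.24 = 81.94 N·m counterclockwise.
Toolbox: 16.2 × 9.81 = 158.9 N down at 1.64 m → arm 0.05 m, τ = 158.9 × 0.05 = 7.945 N·m clockwise.
Net moment of existing loads = 74 N·m counterclockwise.
The bag of cement weighs 34.1 × 9.81 = 334.5 N and must supply an equal clockwise moment, so its lever arm about the knife-edge support is 74 / 334.5 = 0.221 m.
That puts it at 1.59 + 0.221 = 1.81 m from the left end.

x ≈ 1.81 m from the left end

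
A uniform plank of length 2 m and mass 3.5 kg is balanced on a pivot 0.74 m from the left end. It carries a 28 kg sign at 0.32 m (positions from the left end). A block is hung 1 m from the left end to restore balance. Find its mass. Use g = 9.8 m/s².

m ≈ 41.7 kg

About the pivot (at 0.74 m from the left end):
Beam weight: 3.5 × 9.8 = 34.3 N down at 1 m → arm 0.26 m, τ = 34.3 × 0.26 = 8.918 N·m clockwise.
Sign: 28 × 9.8 = 274.4 N down at 0.32 m → arm 0.42 m, τ = 274.4 × 0.42 = 115.2 N·m counterclockwise.
Net moment of known loads = 106.3 N·m counterclockwise.
An unknown mass m at 1 m has arm 0.26 m; its moment is m·g·0.26 clockwise.
Στ = 0 ⇒ m × 9.8 × 0.26 = 106.3 ⇒ m = 106.3 / (9.8 × 0.26) = 41.7 kg.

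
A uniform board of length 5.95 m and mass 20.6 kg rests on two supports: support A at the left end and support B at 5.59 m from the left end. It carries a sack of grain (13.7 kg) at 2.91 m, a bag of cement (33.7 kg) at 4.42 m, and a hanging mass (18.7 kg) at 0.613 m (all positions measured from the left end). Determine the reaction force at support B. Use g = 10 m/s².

R_B ≈ 468 N

Sum moments about support A (its reaction then has zero moment arm).
Beam weight: 20.6 × 10 = 206 N down at 2.975 m → arm 2.975 m, τ = 206 × 2.975 = 612.9 N·m clockwise.
Sack of grain: 13.7 × 10 = 137 N down at 2.91 m → arm 2.91 m, τ = 137 × 2.91 = 398.7 N·m clockwise.
Bag of cement: 33.7 × 10 = 337 N down at 4.42 m → arm 4.42 m, τ = 337 × 4.42 = 1490 N·m clockwise.
Hanging mass: 18.7 × 10 = 187 N down at 0.613 m → arm 0.613 m, τ = 187 × 0.613 = 114.6 N·m clockwise.
Net load moment about support A = 2616 N·m clockwise.
Reaction R at support B is upward at 5.59 m, arm 5.59 m → moment R × 5.59 counterclockwise.
Στ = 0 ⇒ R × 5.59 = 2616 ⇒ R = 468 N.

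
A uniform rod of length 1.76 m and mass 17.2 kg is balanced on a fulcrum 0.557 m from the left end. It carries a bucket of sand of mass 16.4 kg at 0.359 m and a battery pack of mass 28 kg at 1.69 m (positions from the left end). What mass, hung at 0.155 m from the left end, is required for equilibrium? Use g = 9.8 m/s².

Choose the fulcrum (at 0.557 m from the left end) as the axis so the support reaction has zero arm there.
Beam weight: 17.2 × 9.8 = 168.6 N down at 0.88 m → arm 0.323 m, τ = 168.6 × 0.323 = 54.46 N·m clockwise.
Bucket of sand: 16.4 × 9.8 = 160.7 N down at 0.359 m → arm 0.198 m, τ = 160.7 × 0.198 = 31.82 N·m counterclockwise.
Battery pack: 28 × 9.8 = 274.4 N down at 1.69 m → arm 1.133 m, τ = 274.4 × 1.133 = 310.9 N·m clockwise.
Net moment of known loads = 333.5 N·m clockwise.
An unknown mass m at 0.155 m has arm 0.402 m; its moment is m·g·0.402 counterclockwise.
For rotational equilibrium, m × 9.8 × 0.402 = 333.5, so m = 333.5 / (9.8 × 0.402) = 84.7 kg.

m ≈ 84.7 kg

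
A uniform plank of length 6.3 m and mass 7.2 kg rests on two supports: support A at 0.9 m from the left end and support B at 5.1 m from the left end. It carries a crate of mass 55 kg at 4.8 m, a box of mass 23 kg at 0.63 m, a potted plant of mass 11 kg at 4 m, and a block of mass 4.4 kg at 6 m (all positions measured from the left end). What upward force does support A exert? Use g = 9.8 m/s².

About support B:
Beam weight: 7.2 × 9.8 = 70.56 N down at 3.15 m → arm 1.95 m, τ = 70.56 × 1.95 = 137.6 N·m counterclockwise.
Crate: 55 × 9.8 = 539 N down at 4.8 m → arm 0.3 m, τ = 539 × 0.3 = 161.7 N·m counterclockwise.
Box: 23 × 9.8 = 225.4 N down at 0.63 m → arm 4.47 m, τ = 225.4 × 4.47 = 1008 N·m counterclockwise.
Potted plant: 11 × 9.8 = 107.8 N down at 4 m → arm 1.1 m, τ = 107.8 × 1.1 = 118.6 N·m counterclockwise.
Block: 4.4 × 9.8 = 43.12 N down at 6 m → arm 0.9 m, τ = 43.12 × 0.9 = 38.81 N·m clockwise.
Net load moment about support B = 1387 N·m counterclockwise.
Reaction R at support A is upward at 0.9 m, arm 4.2 m → moment R × 4.2 clockwise.
Setting net torque to zero: R × 4.2 = 1387 → R = 330 N.

R_A ≈ 330 N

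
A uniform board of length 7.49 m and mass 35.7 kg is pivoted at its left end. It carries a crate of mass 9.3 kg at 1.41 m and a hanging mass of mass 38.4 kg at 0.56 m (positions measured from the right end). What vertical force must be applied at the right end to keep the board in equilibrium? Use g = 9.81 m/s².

F ≈ 598 N

Choose the left end as the axis so the unknown pivot reaction has zero arm there.
Beam weight: 35.7 × 9.81 = 350.2 N down at 3.745 m → arm 3.745 m, τ = 350.2 × 3.745 = 1311 N·m clockwise.
Crate: 9.3 × 9.81 = 91.23 N down at 1.41 m → arm 6.08 m, τ = 91.23 × 6.08 = 554.7 N·m clockwise.
Hanging mass: 38.4 × 9.81 = 376.7 N down at 0.56 m → arm 6.93 m, τ = 376.7 × 6.93 = 2611 N·m clockwise.
Net moment of the loads = 4477 N·m clockwise.
The upward force F acts at the right end, arm 7.49 m, giving F × 7.49 counterclockwise.
Balancing moments: F × 7.49 = 4477, giving F = 4477 / 7.49 = 598 N.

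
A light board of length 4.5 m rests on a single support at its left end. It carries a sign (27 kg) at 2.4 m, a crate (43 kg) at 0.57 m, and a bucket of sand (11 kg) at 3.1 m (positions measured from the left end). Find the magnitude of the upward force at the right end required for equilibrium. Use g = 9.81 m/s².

F ≈ 269 N

About the left end:
Sign: 27 × 9.81 = 264.9 N down at 2.4 m → arm 2.4 m, τ = 264.9 × 2.4 = 635.8 N·m clockwise.
Crate: 43 × 9.81 = 421.8 N down at 0.57 m → arm 0.57 m, τ = 421.8 × 0.57 = 240.4 N·m clockwise.
Bucket of sand: 11 × 9.81 = 107.9 N down at 3.1 m → arm 3.1 m, τ = 107.9 × 3.1 = 334.5 N·m clockwise.
Net moment of the loads = 1211 N·m clockwise.
The upward force F acts at the right end, arm 4.5 m, giving F × 4.5 counterclockwise.
Στ = 0 ⇒ F × 4.5 = 1211 ⇒ F = 1211 / 4.5 = 269 N.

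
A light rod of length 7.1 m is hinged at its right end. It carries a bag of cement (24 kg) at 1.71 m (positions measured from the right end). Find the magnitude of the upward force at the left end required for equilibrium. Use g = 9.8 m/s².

F ≈ 56.6 N

Taking torques about the right end:
Bag of cement: 24 × 9.8 = 235.2 N down at 1.71 m → arm 1.71 m, τ = 235.2 × 1.71 = 402.2 N·m counterclockwise.
Net moment of the loads = 402.2 N·m counterclockwise.
The upward force F acts at the left end, arm 7.1 m, giving F × 7.1 clockwise.
Setting net torque to zero: F × 7.1 = 402.2 → F = 402.2 / 7.1 = 56.6 N.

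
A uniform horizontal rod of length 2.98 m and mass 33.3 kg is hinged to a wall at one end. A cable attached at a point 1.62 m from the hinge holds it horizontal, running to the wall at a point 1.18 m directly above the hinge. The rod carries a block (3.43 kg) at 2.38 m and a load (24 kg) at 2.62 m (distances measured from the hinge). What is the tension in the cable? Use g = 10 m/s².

Taking torques about the hinge:
Beam weight: 33.3 × 10 = 333 N down at 1.49 m → arm 1.49 m, τ = 333 × 1.49 = 496.2 N·m clockwise.
Block: 3.43 × 10 = 34.3 N down at 2.38 m → arm 2.38 m, τ = 34.3 × 2.38 = 81.63 N·m clockwise.
Load: 24 × 10 = 240 N down at 2.62 m → arm 2.62 m, τ = 240 × 2.62 = 628.8 N·m clockwise.
Total clockwise load moment = 1207 N·m.
The cable tension T acts at 1.62 m; only its component perpendicular to the rod, T sinθ, produces torque. sinθ = h/√(h²+d²) = 1.18/√(1.18²+1.62²) = 0.5888.
Στ = 0 ⇒ T × 1.62 × 0.5888 = 1207 ⇒ T = 1207 / 0.9539 = 1270 N.

T ≈ 1270 N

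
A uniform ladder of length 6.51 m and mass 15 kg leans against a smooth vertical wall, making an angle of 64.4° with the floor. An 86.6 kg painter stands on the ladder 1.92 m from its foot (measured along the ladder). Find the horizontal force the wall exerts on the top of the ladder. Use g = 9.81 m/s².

Take moments about the foot of the ladder.
Ladder weight 15×9.81 = 147.2 N acts at 3.255 m along the ladder; its horizontal arm is 3.255·cos64.4° = 1.406 m → τ = 207 N·m clockwise.
Painter: 86.6×9.81 = 849.5 N at 1.92 m → arm 0.8296 m → τ = 704.7 N·m clockwise.
Wall normal N acts horizontally at the top; its moment arm is the height L sinθ = 6.51·sin64.4° = 5.871 m, counterclockwise.
Setting net torque to zero: N × 5.871 = 911.7 → N = 155 N.

N_wall ≈ 155 N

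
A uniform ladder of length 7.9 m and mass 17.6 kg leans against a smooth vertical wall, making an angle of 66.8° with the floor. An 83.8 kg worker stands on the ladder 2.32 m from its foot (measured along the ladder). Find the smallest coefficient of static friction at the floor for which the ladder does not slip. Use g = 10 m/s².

About the foot of the ladder:
Ladder weight 17.6×10 = 176 N acts at 3.95 m along the ladder; its horizontal arm is 3.95·cos66.8° = 1.556 m → τ = 273.9 N·m clockwise.
Worker: 83.8×10 = 838 N at 2.32 m → arm 0.9139 m → τ = 765.8 N·m clockwise.
Wall normal N acts horizontally at the top; its moment arm is the height L sinθ = 7.9·sin66.8° = 7.261 m, counterclockwise.
Balancing moments: N × 7.261 = 1040, giving N = 143.2 N.
ΣFx = 0 ⇒ f = N_wall = 143.2 N. ΣFy = 0 ⇒ N_floor = 1014 N.
μ_min = f / N_floor = 143.2 / 1014 = 0.141.

μ_min ≈ 0.141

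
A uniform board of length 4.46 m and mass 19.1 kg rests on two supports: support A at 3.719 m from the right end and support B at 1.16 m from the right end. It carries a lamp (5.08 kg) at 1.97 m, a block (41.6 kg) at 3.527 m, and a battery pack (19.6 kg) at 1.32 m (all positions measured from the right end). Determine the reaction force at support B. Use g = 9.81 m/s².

Take moments about support A.
Beam weight: 19.1 × 9.81 = 187.4 N down at 2.23 m → arm 1.489 m, τ = 187.4 × 1.489 = 279 N·m clockwise.
Lamp: 5.08 × 9.81 = 49.83 N down at 1.97 m → arm 1.749 m, τ = 49.83 × 1.749 = 87.15 N·m clockwise.
Block: 41.6 × 9.81 = 408.1 N down at 3.527 m → arm 0.192 m, τ = 408.1 × 0.192 = 78.36 N·m clockwise.
Battery pack: 19.6 × 9.81 = 192.3 N down at 1.32 m → arm 2.399 m, τ = 192.3 × 2.399 = 461.3 N·m clockwise.
Net load moment about support A = 905.8 N·m clockwise.
Reaction R at support B is upward at 1.16 m, arm 2.559 m → moment R × 2.559 counterclockwise.
For rotational equilibrium, R × 2.559 = 905.8, so R = 354 N.

R_B ≈ 354 N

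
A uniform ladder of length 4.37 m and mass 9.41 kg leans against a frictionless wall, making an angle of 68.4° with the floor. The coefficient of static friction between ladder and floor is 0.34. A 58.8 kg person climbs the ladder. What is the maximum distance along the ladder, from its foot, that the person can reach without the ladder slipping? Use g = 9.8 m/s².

d ≈ 4 m

Sum moments about the foot of the ladder (the floor normal and friction both act there and drop out).
Ladder weight 9.41×9.8 = 92.22 N acts at 2.185 m along the ladder; its horizontal arm is 2.185·cos68.4° = 0.8044 m → τ = 74.18 N·m clockwise.
Person weight 58.8×9.8 = 576.2 N at distance d → arm d·cos68.4° → τ = 576.2·d·0.3681 clockwise.
Wall normal N at the top has arm L sinθ = 4.063 m counterclockwise, so Στ = 0 gives N·4.063 = 74.18 + 212.1·d.
ΣFy = 0 ⇒ N_floor = 668.4 N, so the maximum friction is μ_s·N_floor = 0.34×668.4 = 227.3 N. ΣFx = 0 ⇒ N_wall = f, so at the slipping point N = 227.3 N.
Substituting: 227.3×4.063 = 74.18 + 212.1·d ⇒ d = (923.5 − 74.18) / 212.1 = 4 m.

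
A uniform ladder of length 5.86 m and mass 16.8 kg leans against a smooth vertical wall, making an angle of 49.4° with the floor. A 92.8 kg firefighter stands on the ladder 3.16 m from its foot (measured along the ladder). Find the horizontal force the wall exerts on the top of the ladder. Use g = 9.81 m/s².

N_wall ≈ 491 N

About the foot of the ladder:
Ladder weight 16.8×9.81 = 164.8 N acts at 2.93 m along the ladder; its horizontal arm is 2.93·cos49.4° = 1.907 m → τ = 314.3 N·m clockwise.
Firefighter: 92.8×9.81 = 910.4 N at 3.16 m → arm 2.056 m → τ = 1872 N·m clockwise.
Wall normal N acts horizontally at the top; its moment arm is the height L sinθ = 5.86·sin49.4° = 4.449 m, counterclockwise.
Στ = 0 ⇒ N × 4.449 = 2186 ⇒ N = 491 N.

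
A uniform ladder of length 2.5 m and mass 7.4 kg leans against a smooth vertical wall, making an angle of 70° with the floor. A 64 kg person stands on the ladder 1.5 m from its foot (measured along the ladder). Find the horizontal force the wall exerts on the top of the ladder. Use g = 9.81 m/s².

Taking torques about the foot of the ladder:
Ladder weight 7.4×9.81 = 72.59 N acts at 1.25 m along the ladder; its horizontal arm is 1.25·cos70° = 0.4275 m → τ = 31.03 N·m clockwise.
Person: 64×9.81 = 627.8 N at 1.5 m → arm 0.513 m → τ = 322.1 N·m clockwise.
Wall normal N acts horizontally at the top; its moment arm is the height L sinθ = 2.5·sin70° = 2.349 m, counterclockwise.
Balancing moments: N × 2.349 = 353.1, giving N = 150 N.

N_wall ≈ 150 N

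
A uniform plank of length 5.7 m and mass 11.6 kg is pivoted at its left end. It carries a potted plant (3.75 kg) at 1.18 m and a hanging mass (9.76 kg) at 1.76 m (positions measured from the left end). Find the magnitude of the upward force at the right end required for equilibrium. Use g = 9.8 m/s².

Choose the left end as the axis so the unknown pivot reaction has zero arm there.
Beam weight: 11.6 × 9.8 = 113.7 N down at 2.85 m → arm 2.85 m, τ = 113.7 × 2.85 = 324 N·m clockwise.
Potted plant: 3.75 × 9.8 = 36.75 N down at 1.18 m → arm 1.18 m, τ = 36.75 × 1.18 = 43.36 N·m clockwise.
Hanging mass: 9.76 × 9.8 = 95.65 N down at 1.76 m → arm 1.76 m, τ = 95.65 × 1.76 = 168.3 N·m clockwise.
Net moment of the loads = 535.7 N·m clockwise.
The upward force F acts at the right end, arm 5.7 m, giving F × 5.7 counterclockwise.
Balancing moments: F × 5.7 = 535.7, giving F = 535.7 / 5.7 = 94 N.

F ≈ 94 N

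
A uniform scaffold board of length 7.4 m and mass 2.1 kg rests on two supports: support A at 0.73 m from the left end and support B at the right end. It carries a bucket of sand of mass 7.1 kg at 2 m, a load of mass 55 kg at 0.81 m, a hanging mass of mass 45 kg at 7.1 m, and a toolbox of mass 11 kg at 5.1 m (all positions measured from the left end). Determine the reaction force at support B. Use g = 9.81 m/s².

R_B ≈ 521 N

Taking torques about support A:
Beam weight: 2.1 × 9.81 = 20.6 N down at 3.7 m → arm 2.97 m, τ = 20.6 × 2.97 = 61.18 N·m clockwise.
Bucket of sand: 7.1 × 9.81 = 69.65 N down at 2 m → arm 1.27 m, τ = 69.65 × 1.27 = 88.46 N·m clockwise.
Load: 55 × 9.81 = 539.6 N down at 0.81 m → arm 0.08 m, τ = 539.6 × 0.08 = 43.17 N·m clockwise.
Hanging mass: 45 × 9.81 = 441.5 N down at 7.1 m → arm 6.37 m, τ = 441.5 × 6.37 = 2812 N·m clockwise.
Toolbox: 11 × 9.81 = 107.9 N down at 5.1 m → arm 4.37 m, τ = 107.9 × 4.37 = 471.5 N·m clockwise.
Net load moment about support A = 3476 N·m clockwise.
Reaction R at support B is upward at 7.4 m, arm 6.67 m → moment R × 6.67 counterclockwise.
Στ = 0 ⇒ R × 6.67 = 3476 ⇒ R = 521 N.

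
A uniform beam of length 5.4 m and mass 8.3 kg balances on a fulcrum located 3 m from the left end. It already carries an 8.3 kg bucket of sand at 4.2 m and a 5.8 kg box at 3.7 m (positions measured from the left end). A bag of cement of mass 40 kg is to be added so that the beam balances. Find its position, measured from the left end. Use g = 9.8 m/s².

x ≈ 2.71 m from the left end

Choose the fulcrum (at 3 m from the left end) as the axis so the support reaction has zero arm there.
Beam weight: 8.3 × 9.8 = 81.34 N down at 2.7 m → arm 0.3 m, τ = 81.34 × 0.3 = 24.4 N·m counterclockwise.
Bucket of sand: 8.3 × 9.8 = 81.34 N down at 4.2 m → arm 1.2 m, τ = 81.34 × 1.2 = 97.61 N·m clockwise.
Box: 5.8 × 9.8 = 56.84 N down at 3.7 m → arm 0.7 m, τ = 56.84 × 0.7 = 39.79 N·m clockwise.
Net moment of existing loads = 113 N·m clockwise.
The bag of cement weighs 40 × 9.8 = 392 N and must supply an equal counterclockwise moment, so its lever arm about the fulcrum is 113 / 392 = 0.288 m.
That puts it at 3 − 0.288 = 2.71 m from the left end.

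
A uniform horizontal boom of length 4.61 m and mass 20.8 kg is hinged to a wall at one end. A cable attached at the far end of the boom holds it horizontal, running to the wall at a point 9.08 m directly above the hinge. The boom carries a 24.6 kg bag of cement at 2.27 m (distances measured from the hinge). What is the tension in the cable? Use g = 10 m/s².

T ≈ 252 N

Taking torques about the hinge:
Beam weight: 20.8 × 10 = 208 N down at 2.305 m → arm 2.305 m, τ = 208 × 2.305 = 479.4 N·m clockwise.
Bag of cement: 24.6 × 10 = 246 N down at 2.27 m → arm 2.27 m, τ = 246 × 2.27 = 558.4 N·m clockwise.
Total clockwise load moment = 1038 N·m.
The cable tension T acts at 4.61 m; only its component perpendicular to the boom, T sinθ, produces torque. sinθ = h/√(h²+d²) = 9.08/√(9.08²+4.61²) = 0.8917.
For rotational equilibrium, T × 4.61 × 0.8917 = 1038, so T = 1038 / 4.111 = 252 N.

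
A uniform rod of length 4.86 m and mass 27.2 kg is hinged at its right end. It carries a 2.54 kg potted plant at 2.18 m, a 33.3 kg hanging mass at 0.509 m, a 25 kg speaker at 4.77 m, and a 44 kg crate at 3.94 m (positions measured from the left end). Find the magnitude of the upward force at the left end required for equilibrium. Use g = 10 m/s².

Taking torques about the right end:
Beam weight: 27.2 × 10 = 272 N down at 2.43 m → arm 2.43 m, τ = 272 × 2.43 = 661 N·m counterclockwise.
Potted plant: 2.54 × 10 = 25.4 N down at 2.18 m → arm 2.68 m, τ = 25.4 × 2.68 = 68.07 N·m counterclockwise.
Hanging mass: 33.3 × 10 = 333 N down at 0.509 m → arm 4.351 m, τ = 333 × 4.351 = 1449 N·m counterclockwise.
Speaker: 25 × 10 = 250 N down at 4.77 m → arm 0.09 m, τ = 250 × 0.09 = 22.5 N·m counterclockwise.
Crate: 44 × 10 = 440 N down at 3.94 m → arm 0.92 m, τ = 440 × 0.92 = 404.8 N·m counterclockwise.
Net moment of the loads = 2605 N·m counterclockwise.
The upward force F acts at the left end, arm 4.86 m, giving F × 4.86 clockwise.
Στ = 0 ⇒ F × 4.86 = 2605 ⇒ F = 2605 / 4.86 = 536 N.

F ≈ 536 N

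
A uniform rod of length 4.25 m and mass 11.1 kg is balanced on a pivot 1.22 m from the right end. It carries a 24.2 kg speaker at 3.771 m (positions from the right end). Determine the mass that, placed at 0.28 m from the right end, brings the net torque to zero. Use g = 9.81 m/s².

Take moments about the pivot (at 1.22 m from the right end).
Beam weight: 11.1 × 9.81 = 108.9 N down at 2.125 m → arm 0.905 m, τ = 108.9 × 0.905 = 98.55 N·m counterclockwise.
Speaker: 24.2 × 9.81 = 237.4 N down at 3.771 m → arm 2.551 m, τ = 237.4 × 2.551 = 605.6 N·m counterclockwise.
Net moment of known loads = 704.1 N·m counterclockwise.
An unknown mass m at 0.28 m has arm 0.94 m; its moment is m·g·0.94 clockwise.
For rotational equilibrium, m × 9.81 × 0.94 = 704.1, so m = 704.1 / (9.81 × 0.94) = 76.4 kg.

m ≈ 76.4 kg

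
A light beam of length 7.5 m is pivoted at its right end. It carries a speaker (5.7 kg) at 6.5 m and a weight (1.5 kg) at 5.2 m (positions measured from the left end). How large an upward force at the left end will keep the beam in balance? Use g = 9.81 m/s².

F ≈ 12 N

Sum moments about the right end (the unknown pivot reaction has zero arm there).
Speaker: 5.7 × 9.81 = 55.92 N down at 6.5 m → arm 1 m, τ = 55.92 × 1 = 55.92 N·m counterclockwise.
Weight: 1.5 × 9.81 = 14.71 N down at 5.2 m → arm 2.3 m, τ = 14.71 × 2.3 = 33.83 N·m counterclockwise.
Net moment of the loads = 89.75 N·m counterclockwise.
The upward force F acts at the left end, arm 7.5 m, giving F × 7.5 clockwise.
Balancing moments: F × 7.5 = 89.75, giving F = 89.75 / 7.5 = 12 N.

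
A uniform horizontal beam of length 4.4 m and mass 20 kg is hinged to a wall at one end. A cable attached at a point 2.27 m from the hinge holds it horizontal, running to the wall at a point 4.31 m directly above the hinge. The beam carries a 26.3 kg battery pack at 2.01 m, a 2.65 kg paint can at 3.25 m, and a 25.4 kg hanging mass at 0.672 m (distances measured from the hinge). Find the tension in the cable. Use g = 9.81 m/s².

T ≈ 599 N

Sum moments about the hinge (the unknown hinge reaction has zero arm there).
Beam weight: 20 × 9.81 = 196.2 N down at 2.2 m → arm 2.2 m, τ = 196.2 × 2.2 = 431.6 N·m clockwise.
Battery pack: 26.3 × 9.81 = 258 N down at 2.01 m → arm 2.01 m, τ = 258 × 2.01 = 518.6 N·m clockwise.
Paint can: 2.65 × 9.81 = 26 N down at 3.25 m → arm 3.25 m, τ = 26 × 3.25 = 84.5 N·m clockwise.
Hanging mass: 25.4 × 9.81 = 249.2 N down at 0.672 m → arm 0.672 m, τ = 249.2 × 0.672 = 167.5 N·m clockwise.
Total clockwise load moment = 1202 N·m.
The cable tension T acts at 2.27 m; only its component perpendicular to the beam, T sinθ, produces torque. sinθ = h/√(h²+d²) = 4.31/√(4.31²+2.27²) = 0.8848.
Setting net torque to zero: T × 2.27 × 0.8848 = 1202 → T = 1202 / 2.008 = 599 N.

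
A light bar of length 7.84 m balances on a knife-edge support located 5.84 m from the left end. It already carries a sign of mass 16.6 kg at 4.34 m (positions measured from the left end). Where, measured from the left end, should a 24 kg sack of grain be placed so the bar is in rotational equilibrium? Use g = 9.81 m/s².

Take moments about the knife-edge support (at 5.84 m from the left end).
Sign: 16.6 × 9.81 = 162.8 N down at 4.34 m → arm 1.5 m, τ = 162.8 × 1.5 = 244.2 N·m counterclockwise.
Net moment of existing loads = 244.2 N·m counterclockwise.
The sack of grain weighs 24 × 9.81 = 235.4 N and must supply an equal clockwise moment, so its lever arm about the knife-edge support is 244.2 / 235.4 = 1.04 m.
That puts it at 5.84 + 1.04 = 6.88 m from the left end.

x ≈ 6.88 m from the left end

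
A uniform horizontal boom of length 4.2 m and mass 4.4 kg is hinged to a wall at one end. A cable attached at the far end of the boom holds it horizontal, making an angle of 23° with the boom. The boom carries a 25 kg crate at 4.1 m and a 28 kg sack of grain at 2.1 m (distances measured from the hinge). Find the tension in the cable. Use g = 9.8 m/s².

T ≈ 1020 N

Take moments about the hinge.
Beam weight: 4.4 × 9.8 = 43.12 N down at 2.1 m → arm 2.1 m, τ = 43.12 × 2.1 = 90.55 N·m clockwise.
Crate: 25 × 9.8 = 245 N down at 4.1 m → arm 4.1 m, τ = 245 × 4.1 = 1004 N·m clockwise.
Sack of grain: 28 × 9.8 = 274.4 N down at 2.1 m → arm 2.1 m, τ = 274.4 × 2.1 = 576.2 N·m clockwise.
Total clockwise load moment = 1671 N·m.
The cable tension T acts at 4.2 m; only its component perpendicular to the boom, T sinθ, produces torque. sin 23° = 0.3907.
Στ = 0 ⇒ T × 4.2 × 0.3907 = 1671 ⇒ T = 1671 / 1.641 = 1020 N.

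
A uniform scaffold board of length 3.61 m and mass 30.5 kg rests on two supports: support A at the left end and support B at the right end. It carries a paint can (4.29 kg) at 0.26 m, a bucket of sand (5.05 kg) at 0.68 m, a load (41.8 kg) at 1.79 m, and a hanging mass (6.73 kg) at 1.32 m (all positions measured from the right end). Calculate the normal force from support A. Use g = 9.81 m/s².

About support B:
Beam weight: 30.5 × 9.81 = 299.2 N down at 1.805 m → arm 1.805 m, τ = 299.2 × 1.805 = 540.1 N·m counterclockwise.
Paint can: 4.29 × 9.81 = 42.08 N down at 0.26 m → arm 0.26 m, τ = 42.08 × 0.26 = 10.94 N·m counterclockwise.
Bucket of sand: 5.05 × 9.81 = 49.54 N down at 0.68 m → arm 0.68 m, τ = 49.54 × 0.68 = 33.69 N·m counterclockwise.
Load: 41.8 × 9.81 = 410.1 N down at 1.79 m → arm 1.79 m, τ = 410.1 × 1.79 = 734.1 N·m counterclockwise.
Hanging mass: 6.73 × 9.81 = 66.02 N down at 1.32 m → arm 1.32 m, τ = 66.02 × 1.32 = 87.15 N·m counterclockwise.
Net load moment about support B = 1406 N·m counterclockwise.
Reaction R at support A is upward at 3.61 m, arm 3.61 m → moment R × 3.61 clockwise.
Στ = 0 ⇒ R × 3.61 = 1406 ⇒ R = 389 N.

R_A ≈ 389 N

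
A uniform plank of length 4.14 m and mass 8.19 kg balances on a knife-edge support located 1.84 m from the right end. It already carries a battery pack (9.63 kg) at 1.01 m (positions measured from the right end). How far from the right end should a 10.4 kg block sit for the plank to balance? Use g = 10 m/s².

x ≈ 2.43 m from the right end

Sum moments about the knife-edge support (at 1.84 m from the right end) (the support reaction has zero arm there).
Beam weight: 8.19 × 10 = 81.9 N down at 2.07 m → arm 0.23 m, τ = 81.9 × 0.23 = 18.84 N·m counterclockwise.
Battery pack: 9.63 × 10 = 96.3 N down at 1.01 m → arm 0.83 m, τ = 96.3 × 0.83 = 79.93 N·m clockwise.
Net moment of existing loads = 61.09 N·m clockwise.
The block weighs 10.4 × 10 = 104 N and must supply an equal counterclockwise moment, so its lever arm about the knife-edge support is 61.09 / 104 = 0.587 m.
That puts it at 1.84 + 0.587 = 2.43 m from the right end.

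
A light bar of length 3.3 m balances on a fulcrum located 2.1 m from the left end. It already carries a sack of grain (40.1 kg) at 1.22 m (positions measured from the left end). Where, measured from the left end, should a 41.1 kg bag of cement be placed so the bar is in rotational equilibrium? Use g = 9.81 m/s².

x ≈ 2.96 m from the left end

Choose the fulcrum (at 2.1 m from the left end) as the axis so the support reaction has zero arm there.
Sack of grain: 40.1 × 9.81 = 393.4 N down at 1.22 m → arm 0.88 m, τ = 393.4 × 0.88 = 346.2 N·m counterclockwise.
Net moment of existing loads = 346.2 N·m counterclockwise.
The bag of cement weighs 41.1 × 9.81 = 403.2 N and must supply an equal clockwise moment, so its lever arm about the fulcrum is 346.2 / 403.2 = 0.859 m.
That puts it at 2.1 + 0.859 = 2.96 m from the left end.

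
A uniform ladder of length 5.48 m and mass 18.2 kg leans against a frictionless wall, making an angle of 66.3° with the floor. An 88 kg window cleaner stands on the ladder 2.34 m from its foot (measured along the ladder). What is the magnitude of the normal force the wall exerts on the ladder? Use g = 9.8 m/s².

N_wall ≈ 201 N

About the foot of the ladder:
Ladder weight 18.2×9.8 = 178.4 N acts at 2.74 m along the ladder; its horizontal arm is 2.74·cos66.3° = 1.101 m → τ = 196.4 N·m clockwise.
Window cleaner: 88×9.8 = 862.4 N at 2.34 m → arm 0.9406 m → τ = 811.2 N·m clockwise.
Wall normal N acts horizontally at the top; its moment arm is the height L sinθ = 5.48·sin66.3° = 5.018 m, counterclockwise.
Balancing moments: N × 5.018 = 1008, giving N = 201 N.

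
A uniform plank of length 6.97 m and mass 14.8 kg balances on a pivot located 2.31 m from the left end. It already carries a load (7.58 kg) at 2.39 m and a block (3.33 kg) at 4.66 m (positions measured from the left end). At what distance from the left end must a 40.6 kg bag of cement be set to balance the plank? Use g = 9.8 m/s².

x ≈ 1.67 m from the left end

Taking torques about the pivot (at 2.31 m from the left end):
Beam weight: 14.8 × 9.8 = 145 N down at 3.485 m → arm 1.175 m, τ = 145 × 1.175 = 170.4 N·m clockwise.
Load: 7.58 × 9.8 = 74.28 N down at 2.39 m → arm 0.08 m, τ = 74.28 × 0.08 = 5.942 N·m clockwise.
Block: 3.33 × 9.8 = 32.63 N down at 4.66 m → arm 2.35 m, τ = 32.63 × 2.35 = 76.68 N·m clockwise.
Net moment of existing loads = 253 N·m clockwise.
The bag of cement weighs 40.6 × 9.8 = 397.9 N and must supply an equal counterclockwise moment, so its lever arm about the pivot is 253 / 397.9 = 0.636 m.
That puts it at 2.31 − 0.636 = 1.67 m from the left end.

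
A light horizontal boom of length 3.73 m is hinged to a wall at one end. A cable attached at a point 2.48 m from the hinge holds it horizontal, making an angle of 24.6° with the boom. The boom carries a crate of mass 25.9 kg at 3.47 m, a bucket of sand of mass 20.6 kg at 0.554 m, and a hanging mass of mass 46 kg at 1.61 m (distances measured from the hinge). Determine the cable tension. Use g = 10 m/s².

T ≈ 1700 N

About the hinge:
Crate: 25.9 × 10 = 259 N down at 3.47 m → arm 3.47 m, τ = 259 × 3.47 = 898.7 N·m clockwise.
Bucket of sand: 20.6 × 10 = 206 N down at 0.554 m → arm 0.554 m, τ = 206 × 0.554 = 114.1 N·m clockwise.
Hanging mass: 46 × 10 = 460 N down at 1.61 m → arm 1.61 m, τ = 460 × 1.61 = 740.6 N·m clockwise.
Total clockwise load moment = 1753 N·m.
The cable tension T acts at 2.48 m; only its component perpendicular to the boom, T sinθ, produces torque. sin 24.6° = 0.4163.
For rotational equilibrium, T × 2.48 × 0.4163 = 1753, so T = 1753 / 1.032 = 1700 N.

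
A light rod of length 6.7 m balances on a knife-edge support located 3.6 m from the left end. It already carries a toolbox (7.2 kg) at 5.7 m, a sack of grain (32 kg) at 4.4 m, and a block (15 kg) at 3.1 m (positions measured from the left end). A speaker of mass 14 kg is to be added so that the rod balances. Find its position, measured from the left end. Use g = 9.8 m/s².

Choose the knife-edge support (at 3.6 m from the left end) as the axis so the support reaction has zero arm there.
Toolbox: 7.2 × 9.8 = 70.56 N down at 5.7 m → arm 2.1 m, τ = 70.56 × 2.1 = 148.2 N·m clockwise.
Sack of grain: 32 × 9.8 = 313.6 N down at 4.4 m → arm 0.8 m, τ = 313.6 × 0.8 = 250.9 N·m clockwise.
Block: 15 × 9.8 = 147 N down at 3.1 m → arm 0.5 m, τ = 147 × 0.5 = 73.5 N·m counterclockwise.
Net moment of existing loads = 325.6 N·m clockwise.
The speaker weighs 14 × 9.8 = 137.2 N and must supply an equal counterclockwise moment, so its lever arm about the knife-edge support is 325.6 / 137.2 = 2.37 m.
That puts it at 3.6 − 2.37 = 1.23 m from the left end.

x ≈ 1.23 m from the left end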